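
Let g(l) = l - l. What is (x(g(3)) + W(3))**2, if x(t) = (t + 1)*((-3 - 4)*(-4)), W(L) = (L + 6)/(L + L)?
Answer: 3481/4 ≈ 870.25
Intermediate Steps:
W(L) = (6 + L)/(2*L) (W(L) = (6 + L)/((2*L)) = (6 + L)*(1/(2*L)) = (6 + L)/(2*L))
g(l) = 0
x(t) = 28 + 28*t (x(t) = (1 + t)*(-7*(-4)) = (1 + t)*28 = 28 + 28*t)
(x(g(3)) + W(3))**2 = ((28 + 28*0) + (1/2)*(6 + 3)/3)**2 = ((28 + 0) + (1/2)*(1/3)*9)**2 = (28 + 3/2)**2 = (59/2)**2 = 3481/4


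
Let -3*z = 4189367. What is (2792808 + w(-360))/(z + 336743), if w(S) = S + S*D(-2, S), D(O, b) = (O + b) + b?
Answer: -4578552/1589569 ≈ -2.8804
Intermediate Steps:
z = -4189367/3 (z = -1/3*4189367 = -4189367/3 ≈ -1.3965e+6)
D(O, b) = O + 2*b
w(S) = S + S*(-2 + 2*S)
(2792808 + w(-360))/(z + 336743) = (2792808 - 360*(-1 + 2*(-360)))/(-4189367/3 + 336743) = (2792808 - 360*(-1 - 720))/(-3179138/3) = (2792808 - 360*(-721))*(-3/3179138) = (2792808 + 259560)*(-3/3179138) = 3052368*(-3/3179138) = -4578552/1589569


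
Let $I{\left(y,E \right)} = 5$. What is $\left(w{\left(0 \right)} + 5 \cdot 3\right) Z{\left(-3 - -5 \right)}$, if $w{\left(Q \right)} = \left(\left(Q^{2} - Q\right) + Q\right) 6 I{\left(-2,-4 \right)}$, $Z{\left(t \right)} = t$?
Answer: $30$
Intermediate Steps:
$w{\left(Q \right)} = 30 Q^{2}$ ($w{\left(Q \right)} = \left(\left(Q^{2} - Q\right) + Q\right) 6 \cdot 5 = Q^{2} \cdot 6 \cdot 5 = 6 Q^{2} \cdot 5 = 30 Q^{2}$)
$\left(w{\left(0 \right)} + 5 \cdot 3\right) Z{\left(-3 - -5 \right)} = \left(30 \cdot 0^{2} + 5 \cdot 3\right) \left(-3 - -5\right) = \left(30 \cdot 0 + 15\right) \left(-3 + 5\right) = \left(0 + 15\right) 2 = 15 \cdot 2 = 30$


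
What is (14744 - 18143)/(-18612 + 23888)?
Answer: -3399/5276 ≈ -0.64424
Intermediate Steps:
(14744 - 18143)/(-18612 + 23888) = -3399/5276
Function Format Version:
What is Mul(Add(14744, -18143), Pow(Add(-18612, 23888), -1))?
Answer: Rational(-3399, 5276) ≈ -0.64424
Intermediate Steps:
Mul(Add(14744, -18143), Pow(Add(-18612, 23888), -1)) = Mul(-3399, Pow(5276, -1)) = Mul(-3399, Rational(1, 5276)) = Rational(-3399, 5276)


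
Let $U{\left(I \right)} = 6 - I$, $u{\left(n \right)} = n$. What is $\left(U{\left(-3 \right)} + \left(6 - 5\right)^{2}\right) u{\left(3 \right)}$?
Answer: $30$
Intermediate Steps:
$\left(U{\left(-3 \right)} + \left(6 - 5\right)^{2}\right) u{\left(3 \right)} = \left(\left(6 - -3\right) + \left(6 - 5\right)^{2}\right) 3 = \left(\left(6 + 3\right) + 1^{2}\right) 3 = \left(9 + 1\right) 3 = 10 \cdot 3 = 30$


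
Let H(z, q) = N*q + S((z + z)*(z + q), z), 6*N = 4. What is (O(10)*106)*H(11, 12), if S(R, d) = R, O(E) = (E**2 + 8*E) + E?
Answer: 10351960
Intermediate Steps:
O(E) = E**2 + 9*E
N = 2/3 (N = (1/6)*4 = 2/3 ≈ 0.66667)
H(z, q) = 2*q/3 + 2*z*(q + z) (H(z, q) = 2*q/3 + (z + z)*(z + q) = 2*q/3 + (2*z)*(q + z) = 2*q/3 + 2*z*(q + z))
(O(10)*106)*H(11, 12) = ((10*(9 + 10))*106)*((2/3)*12 + 2*11*(12 + 11)) = ((10*19)*106)*(8 + 2*11*23) = (190*106)*(8 + 506) = 20140*514 = 10351960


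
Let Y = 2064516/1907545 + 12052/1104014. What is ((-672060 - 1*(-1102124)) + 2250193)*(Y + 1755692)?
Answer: 4955008645911587831169834/1052978192815 ≈ 4.7057e+12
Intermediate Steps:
Y = 1151122149782/1052978192815 (Y = 2064516*(1/1907545) + 12052*(1/1104014) = 2064516/1907545 + 6026/552007 = 1151122149782/1052978192815 ≈ 1.0932)
((-672060 - 1*(-1102124)) + 2250193)*(Y + 1755692) = ((-672060 - 1*(-1102124)) + 2250193)*(1151122149782/1052978192815 + 1755692) = ((-672060 + 1102124) + 2250193)*(1848706540421902762/1052978192815) = (430064 + 2250193)*(1848706540421902762/1052978192815) = 2680257*(1848706540421902762/1052978192815) = 4955008645911587831169834/1052978192815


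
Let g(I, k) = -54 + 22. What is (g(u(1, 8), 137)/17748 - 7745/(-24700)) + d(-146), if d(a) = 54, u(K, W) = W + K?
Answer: 1190447513/21918780 ≈ 54.312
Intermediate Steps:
u(K, W) = K + W
g(I, k) = -32
(g(u(1, 8), 137)/17748 - 7745/(-24700)) + d(-146) = (-32/17748 - 7745/(-24700)) + 54 = (-32*1/17748 - 7745*(-1/24700)) + 54 = (-8/4437 + 1549/4940) + 54 = 6833393/21918780 + 54 = 1190447513/21918780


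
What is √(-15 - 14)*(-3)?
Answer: -3*I*√29 ≈ -16.155*I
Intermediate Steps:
√(-15 - 14)*(-3) = √(-29)*(-3) = (I*√29)*(-3) = -3*I*√29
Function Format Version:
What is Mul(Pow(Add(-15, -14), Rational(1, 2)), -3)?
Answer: Mul(-3, I, Pow(29, Rational(1, 2))) ≈ Mul(-16.155, I)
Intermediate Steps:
Mul(Pow(Add(-15, -14), Rational(1, 2)), -3) = Mul(Pow(-29, Rational(1, 2)), -3) = Mul(Mul(I, Pow(29, Rational(1, 2))), -3) = Mul(-3, I, Pow(29, Rational(1, 2)))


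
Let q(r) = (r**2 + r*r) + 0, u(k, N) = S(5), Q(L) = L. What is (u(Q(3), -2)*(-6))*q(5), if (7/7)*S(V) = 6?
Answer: -1800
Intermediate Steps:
S(V) = 6
u(k, N) = 6
q(r) = 2*r**2 (q(r) = (r**2 + r**2) + 0 = 2*r**2 + 0 = 2*r**2)
(u(Q(3), -2)*(-6))*q(5) = (6*(-6))*(2*5**2) = -72*25 = -36*50 = -1800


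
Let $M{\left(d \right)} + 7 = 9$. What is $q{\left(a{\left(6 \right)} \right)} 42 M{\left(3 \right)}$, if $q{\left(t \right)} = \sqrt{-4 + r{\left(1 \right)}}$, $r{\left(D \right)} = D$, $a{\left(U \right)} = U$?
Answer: $84 i \sqrt{3} \approx 145.49 i$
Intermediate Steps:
$q{\left(t \right)} = i \sqrt{3}$ ($q{\left(t \right)} = \sqrt{-4 + 1} = \sqrt{-3} = i \sqrt{3}$)
$M{\left(d \right)} = 2$ ($M{\left(d \right)} = -7 + 9 = 2$)
$q{\left(a{\left(6 \right)} \right)} 42 M{\left(3 \right)} = i \sqrt{3} \cdot 42 \cdot 2 = 42 i \sqrt{3} \cdot 2 = 84 i \sqrt{3}$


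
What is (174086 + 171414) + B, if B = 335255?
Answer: 680755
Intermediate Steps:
(174086 + 171414) + B = (174086 + 171414) + 335255 = 345500 + 335255 = 680755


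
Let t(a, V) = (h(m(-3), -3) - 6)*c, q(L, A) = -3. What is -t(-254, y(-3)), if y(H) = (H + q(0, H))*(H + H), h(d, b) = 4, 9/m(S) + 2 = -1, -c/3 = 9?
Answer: -54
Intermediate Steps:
c = -27 (c = -3*9 = -27)
m(S) = -3 (m(S) = 9/(-2 - 1) = 9/(-3) = 9*(-⅓) = -3)
y(H) = 2*H*(-3 + H) (y(H) = (H - 3)*(H + H) = (-3 + H)*(2*H) = 2*H*(-3 + H))
t(a, V) = 54 (t(a, V) = (4 - 6)*(-27) = -2*(-27) = 54)
-t(-254, y(-3)) = -1*54 = -54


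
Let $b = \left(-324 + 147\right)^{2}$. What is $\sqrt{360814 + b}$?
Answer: $\sqrt{392143} \approx 626.21$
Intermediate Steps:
$b = 31329$ ($b = \left(-177\right)^{2} = 31329$)
$\sqrt{360814 + b} = \sqrt{360814 + 31329} = \sqrt{392143}$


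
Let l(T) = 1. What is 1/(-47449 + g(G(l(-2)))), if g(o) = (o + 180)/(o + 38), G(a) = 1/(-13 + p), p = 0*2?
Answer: -493/23390018 ≈ -2.1077e-5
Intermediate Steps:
p = 0
G(a) = -1/13 (G(a) = 1/(-13 + 0) = 1/(-13) = -1/13)
g(o) = (180 + o)/(38 + o)
1/(-47449 + g(G(l(-2)))) = 1/(-47449 + (180 - 1/13)/(38 - 1/13)) = 1/(-47449 + (2339/13)/(493/13)) = 1/(-47449 + (13/493)*(2339/13)) = 1/(-47449 + 2339/493) = 1/(-23390018/493) = -493/23390018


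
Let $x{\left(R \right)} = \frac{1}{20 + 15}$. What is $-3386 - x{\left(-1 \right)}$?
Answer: $- \frac{118511}{35} \approx -3386.0$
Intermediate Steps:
$x{\left(R \right)} = \frac{1}{35}$
$-3386 - x{\left(-1 \right)} = -3386 - \frac{1}{35} = - \frac{118511}{35}$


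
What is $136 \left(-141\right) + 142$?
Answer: $-19034$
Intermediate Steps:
$136 \left(-141\right) + 142 = -19176 + 142 = -19034$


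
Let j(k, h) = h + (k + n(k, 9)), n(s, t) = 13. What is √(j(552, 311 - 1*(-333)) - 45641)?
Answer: 4*I*√2777 ≈ 210.79*I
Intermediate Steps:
j(k, h) = 13 + h + k (j(k, h) = h + (k + 13) = h + (13 + k) = 13 + h + k)
√(j(552, 311 - 1*(-333)) - 45641) = √((13 + (311 - 1*(-333)) + 552) - 45641) = √((13 + (311 + 333) + 552) - 45641) = √((13 + 644 + 552) - 45641) = √(1209 - 45641) = √(-44432) = 4*I*√2777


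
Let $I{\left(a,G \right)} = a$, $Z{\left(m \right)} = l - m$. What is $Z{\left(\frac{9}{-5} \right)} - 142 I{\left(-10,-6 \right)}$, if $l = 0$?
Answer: $\frac{7109}{5} \approx 1421.8$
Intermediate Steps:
$Z{\left(m \right)} = - m$ ($Z{\left(m \right)} = 0 - m = - m$)
$Z{\left(\frac{9}{-5} \right)} - 142 I{\left(-10,-6 \right)} = - \frac{9}{-5} - -1420 = - \frac{9 \left(-1\right)}{5} + 1420 = \left(-1\right) \left(- \frac{9}{5}\right) + 1420 = \frac{9}{5} + 1420 = \frac{7109}{5}$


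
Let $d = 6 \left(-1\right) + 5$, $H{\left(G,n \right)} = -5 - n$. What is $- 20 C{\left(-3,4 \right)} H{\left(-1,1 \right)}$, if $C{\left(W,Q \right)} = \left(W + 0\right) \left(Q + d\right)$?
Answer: $-1080$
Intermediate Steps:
$d = -1$ ($d = -6 + 5 = -1$)
$C{\left(W,Q \right)} = W \left(-1 + Q\right)$ ($C{\left(W,Q \right)} = \left(W + 0\right) \left(Q - 1\right) = W \left(-1 + Q\right)$)
$- 20 C{\left(-3,4 \right)} H{\left(-1,1 \right)} = - 20 \left(- 3 \left(-1 + 4\right)\right) \left(-5 - 1\right) = - 20 \left(\left(-3\right) 3\right) \left(-5 - 1\right) = \left(-20\right) \left(-9\right) \left(-6\right) = 180 \left(-6\right) = -1080$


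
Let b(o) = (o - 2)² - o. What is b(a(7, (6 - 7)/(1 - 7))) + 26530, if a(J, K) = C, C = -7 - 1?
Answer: 26638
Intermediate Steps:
C = -8
a(J, K) = -8
b(o) = (-2 + o)² - o
b(a(7, (6 - 7)/(1 - 7))) + 26530 = ((-2 - 8)² - 1*(-8)) + 26530 = ((-10)² + 8) + 26530 = (100 + 8) + 26530 = 108 + 26530 = 26638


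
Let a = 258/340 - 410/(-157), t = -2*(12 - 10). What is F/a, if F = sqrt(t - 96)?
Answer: 266900*I/89953 ≈ 2.9671*I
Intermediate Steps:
t = -4 (t = -2*2 = -4)
F = 10*I (F = sqrt(-4 - 96) = sqrt(-100) = 10*I ≈ 10.0*I)
a = 89953/26690 (a = 258*(1/340) - 410*(-1/157) = 129/170 + 410/157 = 89953/26690 ≈ 3.3703)
F/a = (10*I)/(89953/26690) = (10*I)*(26690/89953) = 266900*I/89953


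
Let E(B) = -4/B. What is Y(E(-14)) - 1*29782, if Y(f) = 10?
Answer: -29772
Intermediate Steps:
Y(E(-14)) - 1*29782 = 10 - 1*29782 = 10 - 29782 = -29772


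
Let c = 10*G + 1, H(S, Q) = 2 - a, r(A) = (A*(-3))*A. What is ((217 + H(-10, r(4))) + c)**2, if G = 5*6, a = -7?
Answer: 277729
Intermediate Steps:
r(A) = -3*A**2 (r(A) = (-3*A)*A = -3*A**2)
G = 30
H(S, Q) = 9 (H(S, Q) = 2 - 1*(-7) = 2 + 7 = 9)
c = 301 (c = 10*30 + 1 = 300 + 1 = 301)
((217 + H(-10, r(4))) + c)**2 = ((217 + 9) + 301)**2 = (226 + 301)**2 = 527**2 = 277729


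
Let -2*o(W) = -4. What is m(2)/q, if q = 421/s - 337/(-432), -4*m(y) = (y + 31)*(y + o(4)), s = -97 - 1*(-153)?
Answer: -99792/25093 ≈ -3.9769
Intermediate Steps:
s = 56 (s = -97 + 153 = 56)
o(W) = 2 (o(W) = -1/2*(-4) = 2)
m(y) = -(2 + y)*(31 + y)/4 (m(y) = -(y + 31)*(y + 2)/4 = -(31 + y)*(2 + y)/4 = -(2 + y)*(31 + y)/4)
q = 25093/3024 (q = 421/56 - 337/(-432) = 421*(1/56) - 337*(-1/432) = 421/56 + 337/432 = 25093/3024 ≈ 8.2979)
m(2)/q = (-31/2 - 33/4*2 - 1/4*2**2)/(25093/3024) = (-31/2 - 33/2 - 1/4*4)*(3024/25093) = (-31/2 - 33/2 - 1)*(3024/25093) = -33*3024/25093 = -99792/25093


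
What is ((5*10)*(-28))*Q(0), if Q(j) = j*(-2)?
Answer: 0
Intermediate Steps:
Q(j) = -2*j
((5*10)*(-28))*Q(0) = ((5*10)*(-28))*(-2*0) = (50*(-28))*0 = -1400*0 = 0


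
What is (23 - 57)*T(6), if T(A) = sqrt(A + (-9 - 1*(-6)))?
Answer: -34*sqrt(3) ≈ -58.890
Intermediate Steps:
T(A) = sqrt(-3 + A) (T(A) = sqrt(A + (-9 + 6)) = sqrt(A - 3) = sqrt(-3 + A))
(23 - 57)*T(6) = (23 - 57)*sqrt(-3 + 6) = -34*sqrt(3)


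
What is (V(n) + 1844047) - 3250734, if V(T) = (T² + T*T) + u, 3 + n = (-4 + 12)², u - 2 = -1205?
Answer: -1400448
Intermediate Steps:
u = -1203 (u = 2 - 1205 = -1203)
n = 61 (n = -3 + (-4 + 12)² = -3 + 8² = -3 + 64 = 61)
V(T) = -1203 + 2*T² (V(T) = (T² + T*T) - 1203 = (T² + T²) - 1203 = 2*T² - 1203 = -1203 + 2*T²)
(V(n) + 1844047) - 3250734 = ((-1203 + 2*61²) + 1844047) - 3250734 = ((-1203 + 2*3721) + 1844047) - 3250734 = ((-1203 + 7442) + 1844047) - 3250734 = (6239 + 1844047) - 3250734 = 1850286 - 3250734 = -1400448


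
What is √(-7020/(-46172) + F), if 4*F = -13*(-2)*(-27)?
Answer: 3*I*√10383782682/23086 ≈ 13.242*I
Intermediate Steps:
F = -351/2 (F = (-13*(-2)*(-27))/4 = (26*(-27))/4 = (¼)*(-702) = -351/2 ≈ -175.50)
√(-7020/(-46172) + F) = √(-7020/(-46172) - 351/2) = √(-7020*(-1/46172) - 351/2) = √(1755/11543 - 351/2) = √(-4048083/23086) = 3*I*√10383782682/23086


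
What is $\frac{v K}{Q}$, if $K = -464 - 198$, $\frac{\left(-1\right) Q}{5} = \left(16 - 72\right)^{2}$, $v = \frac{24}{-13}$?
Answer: $- \frac{993}{12740} \approx -0.077943$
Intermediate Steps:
$v = - \frac{24}{13}$ ($v = 24 \left(- \frac{1}{13}\right) = - \frac{24}{13} \approx -1.8462$)
$Q = -15680$ ($Q = - 5 \left(16 - 72\right)^{2} = - 5 \left(-56\right)^{2} = \left(-5\right) 3136 = -15680$)
$K = -662$
$\frac{v K}{Q} = \frac{\left(- \frac{24}{13}\right) \left(-662\right)}{-15680} = \frac{15888}{13} \left(- \frac{1}{15680}\right) = - \frac{993}{12740}$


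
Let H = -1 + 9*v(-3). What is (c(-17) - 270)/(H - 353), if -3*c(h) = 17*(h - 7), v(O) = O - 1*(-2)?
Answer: 134/363 ≈ 0.36915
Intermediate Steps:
v(O) = 2 + O (v(O) = O + 2 = 2 + O)
c(h) = 119/3 - 17*h/3 (c(h) = -17*(h - 7)/3 = -17*(-7 + h)/3 = -(-119 + 17*h)/3 = 119/3 - 17*h/3)
H = -10 (H = -1 + 9*(2 - 3) = -1 + 9*(-1) = -1 - 9 = -10)
(c(-17) - 270)/(H - 353) = ((119/3 - 17/3*(-17)) - 270)/(-10 - 353) = ((119/3 + 289/3) - 270)/(-363) = (136 - 270)*(-1/363) = -134*(-1/363) = 134/363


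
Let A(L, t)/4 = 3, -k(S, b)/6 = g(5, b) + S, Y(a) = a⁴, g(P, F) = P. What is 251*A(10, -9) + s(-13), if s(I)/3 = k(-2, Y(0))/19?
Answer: 57174/19 ≈ 3009.2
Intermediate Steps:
k(S, b) = -30 - 6*S (k(S, b) = -6*(5 + S) = -30 - 6*S)
A(L, t) = 12 (A(L, t) = 4*3 = 12)
s(I) = -54/19 (s(I) = 3*((-30 - 6*(-2))/19) = 3*((-30 + 12)*(1/19)) = 3*(-18*1/19) = 3*(-18/19) = -54/19)
251*A(10, -9) + s(-13) = 251*12 - 54/19 = 3012 - 54/19 = 57174/19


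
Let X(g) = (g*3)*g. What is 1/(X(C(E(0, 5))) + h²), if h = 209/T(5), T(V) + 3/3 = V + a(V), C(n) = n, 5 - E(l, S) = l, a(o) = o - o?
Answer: 16/44881 ≈ 0.00035650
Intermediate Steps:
a(o) = 0
E(l, S) = 5 - l
X(g) = 3*g² (X(g) = (3*g)*g = 3*g²)
T(V) = -1 + V (T(V) = -1 + (V + 0) = -1 + V)
h = 209/4 (h = 209/(-1 + 5) = 209/4 ≈ 52.250)
1/(X(C(E(0, 5))) + h²) = 1/(3*(5 - 1*0)² + (209/4)²) = 1/(3*(5 + 0)² + 43681/16) = 1/(3*5² + 43681/16) = 1/(3*25 + 43681/16) = 1/(75 + 43681/16) = 1/(44881/16) = 16/44881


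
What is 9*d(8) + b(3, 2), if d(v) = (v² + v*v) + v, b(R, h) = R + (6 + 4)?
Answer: 1237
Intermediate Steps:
b(R, h) = 10 + R (b(R, h) = R + 10 = 10 + R)
d(v) = v + 2*v² (d(v) = (v² + v²) + v = 2*v² + v = v + 2*v²)
9*d(8) + b(3, 2) = 9*(8*(1 + 2*8)) + (10 + 3) = 9*(8*(1 + 16)) + 13 = 9*(8*17) + 13 = 9*136 + 13 = 1224 + 13 = 1237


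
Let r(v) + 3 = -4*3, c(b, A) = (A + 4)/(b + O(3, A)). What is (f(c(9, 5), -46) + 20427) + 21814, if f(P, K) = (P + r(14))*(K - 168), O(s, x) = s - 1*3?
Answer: 45237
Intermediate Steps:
O(s, x) = -3 + s (O(s, x) = s - 3 = -3 + s)
c(b, A) = (4 + A)/b (c(b, A) = (A + 4)/(b + (-3 + 3)) = (4 + A)/(b + 0) = (4 + A)/b)
r(v) = -15 (r(v) = -3 - 4*3 = -3 - 12 = -15)
f(P, K) = (-168 + K)*(-15 + P) (f(P, K) = (P - 15)*(K - 168) = (-15 + P)*(-168 + K) = (-168 + K)*(-15 + P))
(f(c(9, 5), -46) + 20427) + 21814 = ((2520 - 168*(4 + 5)/9 - 15*(-46) - 46*(4 + 5)/9) + 20427) + 21814 = ((2520 - 56*9/3 + 690 - 46*9/9) + 20427) + 21814 = ((2520 - 168*1 + 690 - 46*1) + 20427) + 21814 = ((2520 - 168 + 690 - 46) + 20427) + 21814 = (2996 + 20427) + 21814 = 23423 + 21814 = 45237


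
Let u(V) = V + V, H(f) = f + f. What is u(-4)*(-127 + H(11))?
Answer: 840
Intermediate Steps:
H(f) = 2*f
u(V) = 2*V
u(-4)*(-127 + H(11)) = (2*(-4))*(-127 + 2*11) = -8*(-127 + 22) = -8*(-105) = 840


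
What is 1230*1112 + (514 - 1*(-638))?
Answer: 1368912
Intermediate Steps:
1230*1112 + (514 - 1*(-638)) = 1367760 + (514 + 638) = 1367760 + 1152 = 1368912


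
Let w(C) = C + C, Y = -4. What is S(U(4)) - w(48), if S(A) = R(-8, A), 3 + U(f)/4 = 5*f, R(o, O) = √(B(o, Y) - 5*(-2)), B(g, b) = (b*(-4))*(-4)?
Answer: -96 + 3*I*√6 ≈ -96.0 + 7.3485*I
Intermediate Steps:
B(g, b) = 16*b (B(g, b) = -4*b*(-4) = 16*b)
R(o, O) = 3*I*√6 (R(o, O) = √(16*(-4) - 5*(-2)) = √(-64 + 10) = √(-54) = 3*I*√6)
U(f) = -12 + 20*f (U(f) = -12 + 4*(5*f) = -12 + 20*f)
w(C) = 2*C
S(A) = 3*I*√6
S(U(4)) - w(48) = 3*I*√6 - 2*48 = 3*I*√6 - 1*96 = 3*I*√6 - 96 = -96 + 3*I*√6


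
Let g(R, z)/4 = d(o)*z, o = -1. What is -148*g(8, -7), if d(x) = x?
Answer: -4144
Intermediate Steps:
g(R, z) = -4*z (g(R, z) = 4*(-z) = -4*z)
-148*g(8, -7) = -(-592)*(-7) = -148*28 = -4144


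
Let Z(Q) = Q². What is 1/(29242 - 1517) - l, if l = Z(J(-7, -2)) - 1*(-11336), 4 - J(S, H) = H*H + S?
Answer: -315649124/27725 ≈ -11385.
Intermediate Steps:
J(S, H) = 4 - S - H² (J(S, H) = 4 - (H*H + S) = 4 - (H² + S) = 4 - (S + H²) = 4 + (-S - H²) = 4 - S - H²)
l = 11385 (l = (4 - 1*(-7) - 1*(-2)²)² - 1*(-11336) = (4 + 7 - 1*4)² + 11336 = (4 + 7 - 4)² + 11336 = 7² + 11336 = 49 + 11336 = 11385)
1/(29242 - 1517) - l = 1/(29242 - 1517) - 1*11385 = 1/27725 - 11385 = -315649124/27725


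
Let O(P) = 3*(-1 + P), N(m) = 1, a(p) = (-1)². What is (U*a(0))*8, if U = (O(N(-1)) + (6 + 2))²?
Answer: 512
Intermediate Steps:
a(p) = 1
O(P) = -3 + 3*P
U = 64 (U = ((-3 + 3*1) + (6 + 2))² = ((-3 + 3) + 8)² = (0 + 8)² = 8² = 64)
(U*a(0))*8 = (64*1)*8 = 64*8 = 512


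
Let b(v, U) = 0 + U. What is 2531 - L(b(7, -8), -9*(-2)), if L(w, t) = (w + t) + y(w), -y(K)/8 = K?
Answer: 2457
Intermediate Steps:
y(K) = -8*K
b(v, U) = U
L(w, t) = t - 7*w (L(w, t) = (w + t) - 8*w = (t + w) - 8*w = t - 7*w)
2531 - L(b(7, -8), -9*(-2)) = 2531 - (-9*(-2) - 7*(-8)) = 2531 - (18 + 56) = 2531 - 1*74 = 2531 - 74 = 2457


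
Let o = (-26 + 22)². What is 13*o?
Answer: 208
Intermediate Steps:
o = 16 (o = (-4)² = 16)
13*o = 13*16 = 208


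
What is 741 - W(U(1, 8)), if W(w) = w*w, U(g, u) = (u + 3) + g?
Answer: 597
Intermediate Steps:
U(g, u) = 3 + g + u (U(g, u) = (3 + u) + g = 3 + g + u)
W(w) = w**2
741 - W(U(1, 8)) = 741 - (3 + 1 + 8)**2 = 741 - 1*12**2 = 741 - 1*144 = 741 - 144 = 597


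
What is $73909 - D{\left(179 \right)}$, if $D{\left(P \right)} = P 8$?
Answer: $72477$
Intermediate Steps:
$D{\left(P \right)} = 8 P$
$73909 - D{\left(179 \right)} = 73909 - 8 \cdot 179 = 73909 - 1432 = 72477$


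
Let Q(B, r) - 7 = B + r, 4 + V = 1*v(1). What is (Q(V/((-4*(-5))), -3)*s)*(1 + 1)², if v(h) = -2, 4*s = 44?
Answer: 814/5 ≈ 162.80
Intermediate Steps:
s = 11 (s = (¼)*44 = 11)
V = -6 (V = -4 + 1*(-2) = -4 - 2 = -6)
Q(B, r) = 7 + B + r (Q(B, r) = 7 + (B + r) = 7 + B + r)
(Q(V/((-4*(-5))), -3)*s)*(1 + 1)² = ((7 - 6/((-4*(-5))) - 3)*11)*(1 + 1)² = ((7 - 6/20 - 3)*11)*2² = ((7 - 6*1/20 - 3)*11)*4 = ((7 - 3/10 - 3)*11)*4 = ((37/10)*11)*4 = (407/10)*4 = 814/5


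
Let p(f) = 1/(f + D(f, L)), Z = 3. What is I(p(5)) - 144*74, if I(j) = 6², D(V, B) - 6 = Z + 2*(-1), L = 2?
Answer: -10620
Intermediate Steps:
D(V, B) = 7 (D(V, B) = 6 + (3 + 2*(-1)) = 6 + (3 - 2) = 6 + 1 = 7)
p(f) = 1/(7 + f) (p(f) = 1/(f + 7) = 1/(7 + f))
I(j) = 36
I(p(5)) - 144*74 = 36 - 144*74 = 36 - 10656 = -10620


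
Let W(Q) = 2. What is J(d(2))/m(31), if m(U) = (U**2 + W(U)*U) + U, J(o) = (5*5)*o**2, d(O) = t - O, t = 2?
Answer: 0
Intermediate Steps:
d(O) = 2 - O
J(o) = 25*o**2
m(U) = U**2 + 3*U (m(U) = (U**2 + 2*U) + U = U**2 + 3*U)
J(d(2))/m(31) = (25*(2 - 1*2)**2)/((31*(3 + 31))) = (25*(2 - 2)**2)/((31*34)) = (25*0**2)/1054 = (25*0)*(1/1054) = 0*(1/1054) = 0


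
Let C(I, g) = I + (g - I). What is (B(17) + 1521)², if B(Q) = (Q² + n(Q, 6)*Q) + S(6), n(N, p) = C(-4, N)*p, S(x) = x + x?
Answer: 12645136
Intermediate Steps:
C(I, g) = g
S(x) = 2*x
n(N, p) = N*p
B(Q) = 12 + 7*Q² (B(Q) = (Q² + (Q*6)*Q) + 2*6 = (Q² + (6*Q)*Q) + 12 = (Q² + 6*Q²) + 12 = 7*Q² + 12 = 12 + 7*Q²)
(B(17) + 1521)² = ((12 + 7*17²) + 1521)² = ((12 + 7*289) + 1521)² = ((12 + 2023) + 1521)² = (2035 + 1521)² = 3556² = 12645136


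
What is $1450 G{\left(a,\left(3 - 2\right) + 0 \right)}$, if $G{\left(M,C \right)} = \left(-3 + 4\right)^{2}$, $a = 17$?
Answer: $1450$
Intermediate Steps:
$G{\left(M,C \right)} = 1$ ($G{\left(M,C \right)} = 1^{2} = 1$)
$1450 G{\left(a,\left(3 - 2\right) + 0 \right)} = 1450 \cdot 1 = 1450$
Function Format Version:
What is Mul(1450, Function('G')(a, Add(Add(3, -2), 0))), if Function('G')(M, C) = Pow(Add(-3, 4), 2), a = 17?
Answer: 1450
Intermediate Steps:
Function('G')(M, C) = 1 (Function('G')(M, C) = Pow(1, 2) = 1)
Mul(1450, Function('G')(a, Add(Add(3, -2), 0))) = Mul(1450, 1) = 1450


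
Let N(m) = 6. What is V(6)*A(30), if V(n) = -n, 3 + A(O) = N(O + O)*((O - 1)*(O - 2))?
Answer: -29214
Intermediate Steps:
A(O) = -3 + 6*(-1 + O)*(-2 + O) (A(O) = -3 + 6*((O - 1)*(O - 2)) = -3 + 6*((-1 + O)*(-2 + O)) = -3 + 6*(-1 + O)*(-2 + O))
V(6)*A(30) = (-1*6)*(9 - 18*30 + 6*30²) = -6*(9 - 540 + 6*900) = -6*(9 - 540 + 5400) = -6*4869 = -29214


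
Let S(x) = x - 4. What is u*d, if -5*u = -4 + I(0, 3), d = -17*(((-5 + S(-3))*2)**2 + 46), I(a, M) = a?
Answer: -42296/5 ≈ -8459.2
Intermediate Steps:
S(x) = -4 + x
d = -10574 (d = -17*(((-5 + (-4 - 3))*2)**2 + 46) = -17*(((-5 - 7)*2)**2 + 46) = -17*((-12*2)**2 + 46) = -17*((-24)**2 + 46) = -17*(576 + 46) = -17*622 = -10574)
u = 4/5 (u = -(-4 + 0)/5 = -1/5*(-4) = 4/5 ≈ 0.80000)
u*d = (4/5)*(-10574) = -42296/5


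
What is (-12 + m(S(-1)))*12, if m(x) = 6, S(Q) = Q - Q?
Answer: -72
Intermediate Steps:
S(Q) = 0
(-12 + m(S(-1)))*12 = (-12 + 6)*12 = -6*12 = -72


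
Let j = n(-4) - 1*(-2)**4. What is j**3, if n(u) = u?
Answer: -8000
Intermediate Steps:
j = -20 (j = -4 - 1*(-2)**4 = -4 - 1*16 = -4 - 16 = -20)
j**3 = (-20)**3 = -8000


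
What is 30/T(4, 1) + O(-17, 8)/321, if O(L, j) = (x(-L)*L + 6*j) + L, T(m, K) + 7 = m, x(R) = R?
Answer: -1156/107 ≈ -10.804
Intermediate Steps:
T(m, K) = -7 + m
O(L, j) = L - L**2 + 6*j (O(L, j) = ((-L)*L + 6*j) + L = (-L**2 + 6*j) + L = L - L**2 + 6*j)
30/T(4, 1) + O(-17, 8)/321 = 30/(-7 + 4) + (-17 - 1*(-17)**2 + 6*8)/321 = 30/(-3) + (-17 - 1*289 + 48)*(1/321) = 30*(-1/3) + (-17 - 289 + 48)*(1/321) = -10 - 258*1/321 = -10 - 86/107 = -1156/107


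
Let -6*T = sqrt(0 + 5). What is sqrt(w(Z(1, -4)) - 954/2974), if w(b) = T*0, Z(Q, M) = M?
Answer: 3*I*sqrt(78811)/1487 ≈ 0.56637*I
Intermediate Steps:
T = -sqrt(5)/6 (T = -sqrt(0 + 5)/6 = -sqrt(5)/6 ≈ -0.37268)
w(b) = 0 (w(b) = -sqrt(5)/6*0 = 0)
sqrt(w(Z(1, -4)) - 954/2974) = sqrt(0 - 954/2974) = sqrt(0 - 954*1/2974) = sqrt(0 - 477/1487) = sqrt(-477/1487) = 3*I*sqrt(78811)/1487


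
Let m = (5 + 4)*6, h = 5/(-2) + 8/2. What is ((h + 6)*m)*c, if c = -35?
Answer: -14175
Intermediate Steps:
h = 3/2 (h = 5*(-½) + 8*(½) = -5/2 + 4 = 3/2 ≈ 1.5000)
m = 54 (m = 9*6 = 54)
((h + 6)*m)*c = ((3/2 + 6)*54)*(-35) = ((15/2)*54)*(-35) = 405*(-35) = -14175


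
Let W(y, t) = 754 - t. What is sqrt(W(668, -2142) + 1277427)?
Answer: sqrt(1280323) ≈ 1131.5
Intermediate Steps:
sqrt(W(668, -2142) + 1277427) = sqrt((754 - 1*(-2142)) + 1277427) = sqrt((754 + 2142) + 1277427) = sqrt(2896 + 1277427) = sqrt(1280323)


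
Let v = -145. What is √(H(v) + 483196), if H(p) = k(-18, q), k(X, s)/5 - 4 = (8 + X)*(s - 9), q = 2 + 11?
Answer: 2*√120754 ≈ 694.99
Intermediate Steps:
q = 13
k(X, s) = 20 + 5*(-9 + s)*(8 + X) (k(X, s) = 20 + 5*((8 + X)*(s - 9)) = 20 + 5*((8 + X)*(-9 + s)) = 20 + 5*((-9 + s)*(8 + X)) = 20 + 5*(-9 + s)*(8 + X))
H(p) = -180 (H(p) = -340 - 45*(-18) + 40*13 + 5*(-18)*13 = -340 + 810 + 520 - 1170 = -180)
√(H(v) + 483196) = √(-180 + 483196) = √483016 = 2*√120754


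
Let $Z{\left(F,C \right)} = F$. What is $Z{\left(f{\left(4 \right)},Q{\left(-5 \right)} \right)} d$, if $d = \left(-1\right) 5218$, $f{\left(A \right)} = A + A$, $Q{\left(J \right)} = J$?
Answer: $-41744$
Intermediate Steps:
$f{\left(A \right)} = 2 A$
$d = -5218$
$Z{\left(f{\left(4 \right)},Q{\left(-5 \right)} \right)} d = 2 \cdot 4 \left(-5218\right) = 8 \left(-5218\right) = -41744$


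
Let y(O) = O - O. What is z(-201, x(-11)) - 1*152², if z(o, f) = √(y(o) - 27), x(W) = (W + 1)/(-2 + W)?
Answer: -23104 + 3*I*√3 ≈ -23104.0 + 5.1962*I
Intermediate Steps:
x(W) = (1 + W)/(-2 + W)
y(O) = 0
z(o, f) = 3*I*√3 (z(o, f) = √(0 - 27) = √(-27) = 3*I*√3)
z(-201, x(-11)) - 1*152² = 3*I*√3 - 1*152² = 3*I*√3 - 1*23104 = 3*I*√3 - 23104 = -23104 + 3*I*√3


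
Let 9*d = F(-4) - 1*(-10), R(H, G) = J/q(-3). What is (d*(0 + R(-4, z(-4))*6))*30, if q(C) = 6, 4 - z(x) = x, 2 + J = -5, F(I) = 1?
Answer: -770/3 ≈ -256.67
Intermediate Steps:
J = -7 (J = -2 - 5 = -7)
z(x) = 4 - x
R(H, G) = -7/6
d = 11/9 (d = (1 - 1*(-10))/9 = (1 + 10)/9 = (⅑)*11 = 11/9 ≈ 1.2222)
(d*(0 + R(-4, z(-4))*6))*30 = (11*(0 - 7/6*6)/9)*30 = (11*(0 - 7)/9)*30 = ((11/9)*(-7))*30 = -77/9*30 = -770/3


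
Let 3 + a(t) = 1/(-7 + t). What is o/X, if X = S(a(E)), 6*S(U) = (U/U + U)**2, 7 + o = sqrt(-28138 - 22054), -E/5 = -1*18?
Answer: -96446/9075 + 55112*I*sqrt(3137)/9075 ≈ -10.628 + 340.14*I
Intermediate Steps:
E = 90 (E = -(-5)*18 = -5*(-18) = 90)
a(t) = -3 + 1/(-7 + t)
o = -7 + 4*I*sqrt(3137) (o = -7 + sqrt(-28138 - 22054) = -7 + sqrt(-50192) = -7 + 4*I*sqrt(3137) ≈ -7.0 + 224.04*I)
S(U) = (1 + U)**2/6 (S(U) = (U/U + U)**2/6 = (1 + U)**2/6)
X = 9075/13778 (X = (1 + (22 - 3*90)/(-7 + 90))**2/6 = (1 + (22 - 270)/83)**2/6 = (1 + (1/83)*(-248))**2/6 = (1 - 248/83)**2/6 = (-165/83)**2/6 = (1/6)*(27225/6889) = 9075/13778 ≈ 0.65866)
o/X = (-7 + 4*I*sqrt(3137))/(9075/13778) = (-7 + 4*I*sqrt(3137))*(13778/9075) = -96446/9075 + 55112*I*sqrt(3137)/9075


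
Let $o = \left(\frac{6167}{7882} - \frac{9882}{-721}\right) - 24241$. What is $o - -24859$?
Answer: $\frac{513483161}{811846} \approx 632.49$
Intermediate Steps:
$o = - \frac{19668196553}{811846}$ ($o = \left(6167 \cdot \frac{1}{7882} - - \frac{9882}{721}\right) - 24241 = \left(\frac{881}{1126} + \frac{9882}{721}\right) - 24241 = \frac{11762333}{811846} - 24241 = - \frac{19668196553}{811846} \approx -24227.0$)
$o - -24859 = - \frac{19668196553}{811846} - -24859 = - \frac{19668196553}{811846} + 24859 = \frac{513483161}{811846}$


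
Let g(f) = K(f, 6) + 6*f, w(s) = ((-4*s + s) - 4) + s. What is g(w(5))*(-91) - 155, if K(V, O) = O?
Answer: 6943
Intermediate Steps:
w(s) = -4 - 2*s (w(s) = (-3*s - 4) + s = (-4 - 3*s) + s = -4 - 2*s)
g(f) = 6 + 6*f
g(w(5))*(-91) - 155 = (6 + 6*(-4 - 2*5))*(-91) - 155 = (6 + 6*(-4 - 10))*(-91) - 155 = (6 + 6*(-14))*(-91) - 155 = (6 - 84)*(-91) - 155 = -78*(-91) - 155 = 7098 - 155 = 6943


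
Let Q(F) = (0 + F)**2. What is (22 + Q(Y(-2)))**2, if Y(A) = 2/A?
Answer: 529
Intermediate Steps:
Q(F) = F**2
(22 + Q(Y(-2)))**2 = (22 + (2/(-2))**2)**2 = (22 + (2*(-1/2))**2)**2 = (22 + (-1)**2)**2 = (22 + 1)**2 = 23**2 = 529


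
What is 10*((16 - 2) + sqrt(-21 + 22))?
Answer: 150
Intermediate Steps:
10*((16 - 2) + sqrt(-21 + 22)) = 10*(14 + sqrt(1)) = 10*(14 + 1) = 10*15 = 150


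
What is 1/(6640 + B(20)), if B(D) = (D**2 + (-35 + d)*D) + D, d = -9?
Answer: 1/6180 ≈ 0.00016181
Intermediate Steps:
B(D) = D**2 - 43*D (B(D) = (D**2 + (-35 - 9)*D) + D = (D**2 - 44*D) + D = D**2 - 43*D)
1/(6640 + B(20)) = 1/(6640 + 20*(-43 + 20)) = 1/(6640 + 20*(-23)) = 1/(6640 - 460) = 1/6180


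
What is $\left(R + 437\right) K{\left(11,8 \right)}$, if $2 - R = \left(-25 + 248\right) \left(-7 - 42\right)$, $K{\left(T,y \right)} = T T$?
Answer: $1375286$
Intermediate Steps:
$K{\left(T,y \right)} = T^{2}$
$R = 10929$ ($R = 2 - \left(-25 + 248\right) \left(-7 - 42\right) = 2 - 223 \left(-49\right) = 2 - -10927 = 2 + 10927 = 10929$)
$\left(R + 437\right) K{\left(11,8 \right)} = \left(10929 + 437\right) 11^{2} = 11366 \cdot 121 = 1375286$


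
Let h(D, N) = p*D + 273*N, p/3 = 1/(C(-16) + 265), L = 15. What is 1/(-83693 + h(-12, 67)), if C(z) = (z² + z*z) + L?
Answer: -22/1438845 ≈ -1.5290e-5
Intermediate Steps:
C(z) = 15 + 2*z² (C(z) = (z² + z*z) + 15 = (z² + z²) + 15 = 2*z² + 15 = 15 + 2*z²)
p = 1/264 (p = 3/((15 + 2*(-16)²) + 265) = 3/((15 + 2*256) + 265) = 3/((15 + 512) + 265) = 3/(527 + 265) = 3/792 = 3*(1/792) = 1/264 ≈ 0.0037879)
h(D, N) = 273*N + D/264 (h(D, N) = D/264 + 273*N = 273*N + D/264)
1/(-83693 + h(-12, 67)) = 1/(-83693 + (273*67 + (1/264)*(-12))) = 1/(-83693 + (18291 - 1/22)) = 1/(-83693 + 402401/22) = 1/(-1438845/22) = -22/1438845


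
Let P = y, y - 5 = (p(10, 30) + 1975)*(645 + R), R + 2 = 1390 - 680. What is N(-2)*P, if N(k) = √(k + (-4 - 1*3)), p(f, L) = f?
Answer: 8057130*I ≈ 8.0571e+6*I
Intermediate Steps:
R = 708 (R = -2 + (1390 - 680) = -2 + 710 = 708)
N(k) = √(-7 + k) (N(k) = √(k + (-4 - 3)) = √(k - 7) = √(-7 + k))
y = 2685710 (y = 5 + (10 + 1975)*(645 + 708) = 5 + 1985*1353 = 5 + 2685705 = 2685710)
P = 2685710
N(-2)*P = √(-7 - 2)*2685710 = √(-9)*2685710 = (3*I)*2685710 = 8057130*I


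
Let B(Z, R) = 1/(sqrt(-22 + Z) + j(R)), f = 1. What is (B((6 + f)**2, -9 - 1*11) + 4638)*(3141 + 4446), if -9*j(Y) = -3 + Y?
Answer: 58340972439/1658 + 1843641*sqrt(3)/1658 ≈ 3.5190e+7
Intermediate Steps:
j(Y) = 1/3 - Y/9 (j(Y) = -(-3 + Y)/9 = 1/3 - Y/9)
B(Z, R) = 1/(1/3 + sqrt(-22 + Z) - R/9) (B(Z, R) = 1/(sqrt(-22 + Z) + (1/3 - R/9)) = 1/(1/3 + sqrt(-22 + Z) - R/9))
(B((6 + f)**2, -9 - 1*11) + 4638)*(3141 + 4446) = (9/(3 - (-9 - 1*11) + 9*sqrt(-22 + (6 + 1)**2)) + 4638)*(3141 + 4446) = (9/(3 - (-9 - 11) + 9*sqrt(-22 + 7**2)) + 4638)*7587 = (9/(3 - 1*(-20) + 9*sqrt(-22 + 49)) + 4638)*7587 = (9/(3 + 20 + 9*sqrt(27)) + 4638)*7587 = (9/(3 + 20 + 9*(3*sqrt(3))) + 4638)*7587 = (9/(3 + 20 + 27*sqrt(3)) + 4638)*7587 = (9/(23 + 27*sqrt(3)) + 4638)*7587 = (4638 + 9/(23 + 27*sqrt(3)))*7587 = 35188506 + 68283/(23 + 27*sqrt(3))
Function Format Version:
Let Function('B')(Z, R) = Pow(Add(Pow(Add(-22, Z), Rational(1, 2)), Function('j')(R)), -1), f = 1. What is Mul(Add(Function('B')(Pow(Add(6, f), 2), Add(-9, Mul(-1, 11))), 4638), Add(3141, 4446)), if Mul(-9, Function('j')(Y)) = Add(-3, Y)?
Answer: Add(Rational(58340972439, 1658), Mul(Rational(1843641, 1658), Pow(3, Rational(1, 2)))) ≈ 3.5190e+7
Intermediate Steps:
Function('j')(Y) = Add(Rational(1, 3), Mul(Rational(-1, 9), Y)) (Function('j')(Y) = Mul(Rational(-1, 9), Add(-3, Y)) = Add(Rational(1, 3), Mul(Rational(-1, 9), Y)))
Function('B')(Z, R) = Pow(Add(Rational(1, 3), Pow(Add(-22, Z), Rational(1, 2)), Mul(Rational(-1, 9), R)), -1) (Function('B')(Z, R) = Pow(Add(Pow(Add(-22, Z), Rational(1, 2)), Add(Rational(1, 3), Mul(Rational(-1, 9), R))), -1) = Pow(Add(Rational(1, 3), Pow(Add(-22, Z), Rational(1, 2)), Mul(Rational(-1, 9), R)), -1))
Mul(Add(Function('B')(Pow(Add(6, f), 2), Add(-9, Mul(-1, 11))), 4638), Add(3141, 4446)) = Mul(Add(Mul(9, Pow(Add(3, Mul(-1, Add(-9, Mul(-1, 11))), Mul(9, Pow(Add(-22, Pow(Add(6, 1), 2)), Rational(1, 2)))), -1)), 4638), Add(3141, 4446)) = Mul(Add(Mul(9, Pow(Add(3, Mul(-1, Add(-9, -11)), Mul(9, Pow(Add(-22, Pow(7, 2)), Rational(1, 2)))), -1)), 4638), 7587) = Mul(Add(Mul(9, Pow(Add(3, Mul(-1, -20), Mul(9, Pow(Add(-22, 49), Rational(1, 2)))), -1)), 4638), 7587) = Mul(Add(Mul(9, Pow(Add(3, 20, Mul(9, Pow(27, Rational(1, 2)))), -1)), 4638), 7587) = Mul(Add(Mul(9, Pow(Add(3, 20, Mul(9, Mul(3, Pow(3, Rational(1, 2))))), -1)), 4638), 7587) = Mul(Add(Mul(9, Pow(Add(3, 20, Mul(27, Pow(3, Rational(1, 2)))), -1)), 4638), 7587) = Mul(Add(Mul(9, Pow(Add(23, Mul(27, Pow(3, Rational(1, 2)))), -1)), 4638), 7587) = Mul(Add(4638, Mul(9, Pow(Add(23, Mul(27, Pow(3, Rational(1, 2)))), -1))), 7587) = Add(35188506, Mul(68283, Pow(Add(23, Mul(27, Pow(3, Rational(1, 2)))), -1)))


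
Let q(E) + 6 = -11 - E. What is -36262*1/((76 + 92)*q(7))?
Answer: 18131/2016 ≈ 8.9935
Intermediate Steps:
q(E) = -17 - E (q(E) = -6 + (-11 - E) = -17 - E)
-36262*1/((76 + 92)*q(7)) = -36262*1/((-17 - 1*7)*(76 + 92)) = -36262*1/(168*(-17 - 7)) = -36262/(168*(-24)) = -36262/(-4032) = -36262*(-1/4032) = 18131/2016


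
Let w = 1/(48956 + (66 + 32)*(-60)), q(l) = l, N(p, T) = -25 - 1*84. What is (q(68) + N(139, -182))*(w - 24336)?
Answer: 42980198935/43076 ≈ 9.9778e+5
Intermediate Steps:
N(p, T) = -109 (N(p, T) = -25 - 84 = -109)
w = 1/43076 (w = 1/(48956 + 98*(-60)) = 1/(48956 - 5880) = 1/43076 ≈ 2.3215e-5)
(q(68) + N(139, -182))*(w - 24336) = (68 - 109)*(1/43076 - 24336) = -41*(-1048297535/43076) = 42980198935/43076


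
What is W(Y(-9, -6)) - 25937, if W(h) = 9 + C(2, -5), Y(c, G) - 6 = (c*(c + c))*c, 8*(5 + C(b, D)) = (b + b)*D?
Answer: -51871/2 ≈ -25936.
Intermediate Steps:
C(b, D) = -5 + D*b/4 (C(b, D) = -5 + ((b + b)*D)/8 = -5 + ((2*b)*D)/8 = -5 + (2*D*b)/8 = -5 + D*b/4)
Y(c, G) = 6 + 2*c**3 (Y(c, G) = 6 + (c*(c + c))*c = 6 + (c*(2*c))*c = 6 + (2*c**2)*c = 6 + 2*c**3)
W(h) = 3/2 (W(h) = 9 + (-5 + (1/4)*(-5)*2) = 9 + (-5 - 5/2) = 9 - 15/2 = 3/2)
W(Y(-9, -6)) - 25937 = 3/2 - 25937 = -51871/2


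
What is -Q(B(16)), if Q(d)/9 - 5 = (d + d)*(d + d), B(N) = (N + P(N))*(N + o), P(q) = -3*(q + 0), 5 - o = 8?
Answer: -6230061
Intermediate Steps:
o = -3 (o = 5 - 1*8 = 5 - 8 = -3)
P(q) = -3*q
B(N) = -2*N*(-3 + N) (B(N) = (N - 3*N)*(N - 3) = (-2*N)*(-3 + N) = -2*N*(-3 + N))
Q(d) = 45 + 36*d**2 (Q(d) = 45 + 9*((d + d)*(d + d)) = 45 + 9*((2*d)*(2*d)) = 45 + 9*(4*d**2) = 45 + 36*d**2)
-Q(B(16)) = -(45 + 36*(2*16*(3 - 1*16))**2) = -(45 + 36*(2*16*(3 - 16))**2) = -(45 + 36*(2*16*(-13))**2) = -(45 + 36*(-416)**2) = -(45 + 36*173056) = -(45 + 6230016) = -1*6230061 = -6230061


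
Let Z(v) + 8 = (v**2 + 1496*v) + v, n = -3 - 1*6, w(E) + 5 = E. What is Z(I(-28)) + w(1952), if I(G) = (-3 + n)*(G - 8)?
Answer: 835267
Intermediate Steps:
w(E) = -5 + E
n = -9 (n = -3 - 6 = -9)
I(G) = 96 - 12*G (I(G) = (-3 - 9)*(G - 8) = -12*(-8 + G) = 96 - 12*G)
Z(v) = -8 + v**2 + 1497*v (Z(v) = -8 + ((v**2 + 1496*v) + v) = -8 + (v**2 + 1497*v) = -8 + v**2 + 1497*v)
Z(I(-28)) + w(1952) = (-8 + (96 - 12*(-28))**2 + 1497*(96 - 12*(-28))) + (-5 + 1952) = (-8 + (96 + 336)**2 + 1497*(96 + 336)) + 1947 = (-8 + 432**2 + 1497*432) + 1947 = (-8 + 186624 + 646704) + 1947 = 833320 + 1947 = 835267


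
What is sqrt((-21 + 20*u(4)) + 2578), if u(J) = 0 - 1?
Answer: sqrt(2537) ≈ 50.369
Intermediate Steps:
u(J) = -1
sqrt((-21 + 20*u(4)) + 2578) = sqrt((-21 + 20*(-1)) + 2578) = sqrt((-21 - 20) + 2578) = sqrt(-41 + 2578) = sqrt(2537)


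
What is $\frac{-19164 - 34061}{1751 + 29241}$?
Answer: $- \frac{53225}{30992} \approx -1.7174$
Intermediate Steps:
$\frac{-19164 - 34061}{1751 + 29241} = - \frac{53225}{30992}$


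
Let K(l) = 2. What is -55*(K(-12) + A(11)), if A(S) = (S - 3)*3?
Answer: -1430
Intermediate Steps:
A(S) = -9 + 3*S (A(S) = (-3 + S)*3 = -9 + 3*S)
-55*(K(-12) + A(11)) = -55*(2 + (-9 + 3*11)) = -55*(2 + (-9 + 33)) = -55*(2 + 24) = -55*26 = -1430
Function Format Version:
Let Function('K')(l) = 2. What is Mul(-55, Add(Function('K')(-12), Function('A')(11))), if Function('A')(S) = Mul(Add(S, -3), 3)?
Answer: -1430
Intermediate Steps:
Function('A')(S) = Add(-9, Mul(3, S)) (Function('A')(S) = Mul(Add(-3, S), 3) = Add(-9, Mul(3, S)))
Mul(-55, Add(Function('K')(-12), Function('A')(11))) = Mul(-55, Add(2, Add(-9, Mul(3, 11)))) = Mul(-55, Add(2, Add(-9, 33))) = Mul(-55, Add(2, 24)) = Mul(-55, 26) = -1430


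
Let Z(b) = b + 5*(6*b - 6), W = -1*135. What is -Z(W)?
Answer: 4215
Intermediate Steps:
W = -135
Z(b) = -30 + 31*b (Z(b) = b + 5*(-6 + 6*b) = b + (-30 + 30*b) = -30 + 31*b)
-Z(W) = -(-30 + 31*(-135)) = -(-30 - 4185) = -1*(-4215) = 4215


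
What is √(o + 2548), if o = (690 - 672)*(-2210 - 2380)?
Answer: 2*I*√20018 ≈ 282.97*I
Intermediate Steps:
o = -82620 (o = 18*(-4590) = -82620)
√(o + 2548) = √(-82620 + 2548) = √(-80072) = 2*I*√20018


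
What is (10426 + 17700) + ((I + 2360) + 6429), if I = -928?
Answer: 35987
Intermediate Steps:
(10426 + 17700) + ((I + 2360) + 6429) = (10426 + 17700) + ((-928 + 2360) + 6429) = 28126 + (1432 + 6429) = 28126 + 7861 = 35987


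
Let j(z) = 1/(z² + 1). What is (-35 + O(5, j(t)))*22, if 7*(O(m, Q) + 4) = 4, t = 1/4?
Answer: -5918/7 ≈ -845.43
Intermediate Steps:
t = ¼ ≈ 0.25000
j(z) = 1/(1 + z²)
O(m, Q) = -24/7 (O(m, Q) = -4 + (⅐)*4 = -4 + 4/7 = -24/7)
(-35 + O(5, j(t)))*22 = (-35 - 24/7)*22 = -269/7*22 = -5918/7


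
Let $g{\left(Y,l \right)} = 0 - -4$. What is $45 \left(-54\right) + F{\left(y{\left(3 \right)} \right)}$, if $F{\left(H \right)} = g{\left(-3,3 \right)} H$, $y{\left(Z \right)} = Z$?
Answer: $-2418$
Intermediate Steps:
$g{\left(Y,l \right)} = 4$ ($g{\left(Y,l \right)} = 0 + 4 = 4$)
$F{\left(H \right)} = 4 H$
$45 \left(-54\right) + F{\left(y{\left(3 \right)} \right)} = 45 \left(-54\right) + 4 \cdot 3 = -2430 + 12 = -2418$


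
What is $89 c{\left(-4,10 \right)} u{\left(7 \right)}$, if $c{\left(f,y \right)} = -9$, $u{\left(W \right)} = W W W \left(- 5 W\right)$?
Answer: $9616005$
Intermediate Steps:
$u{\left(W \right)} = - 5 W^{4}$ ($u{\left(W \right)} = W^{2} W \left(- 5 W\right) = W^{3} \left(- 5 W\right) = - 5 W^{4}$)
$89 c{\left(-4,10 \right)} u{\left(7 \right)} = 89 \left(-9\right) \left(- 5 \cdot 7^{4}\right) = - 801 \left(\left(-5\right) 2401\right) = \left(-801\right) \left(-12005\right) = 9616005$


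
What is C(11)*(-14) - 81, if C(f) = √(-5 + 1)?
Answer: -81 - 28*I ≈ -81.0 - 28.0*I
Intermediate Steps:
C(f) = 2*I (C(f) = √(-4) = 2*I)
C(11)*(-14) - 81 = (2*I)*(-14) - 81 = -28*I - 81 = -81 - 28*I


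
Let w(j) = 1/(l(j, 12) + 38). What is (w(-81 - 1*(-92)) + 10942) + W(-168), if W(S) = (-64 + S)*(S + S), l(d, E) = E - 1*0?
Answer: 4444701/50 ≈ 88894.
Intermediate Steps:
l(d, E) = E (l(d, E) = E + 0 = E)
w(j) = 1/50 (w(j) = 1/(12 + 38) = 1/50)
W(S) = 2*S*(-64 + S) (W(S) = (-64 + S)*(2*S) = 2*S*(-64 + S))
(w(-81 - 1*(-92)) + 10942) + W(-168) = (1/50 + 10942) + 2*(-168)*(-64 - 168) = 547101/50 + 2*(-168)*(-232) = 547101/50 + 77952 = 4444701/50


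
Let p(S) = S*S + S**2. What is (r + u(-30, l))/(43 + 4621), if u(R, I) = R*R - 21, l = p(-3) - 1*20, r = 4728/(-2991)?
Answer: 874787/4650008 ≈ 0.18813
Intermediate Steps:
p(S) = 2*S**2 (p(S) = S**2 + S**2 = 2*S**2)
r = -1576/997 (r = 4728*(-1/2991) = -1576/997 ≈ -1.5807)
l = -2 (l = 2*(-3)**2 - 1*20 = 2*9 - 20 = 18 - 20 = -2)
u(R, I) = -21 + R**2 (u(R, I) = R**2 - 21 = -21 + R**2)
(r + u(-30, l))/(43 + 4621) = (-1576/997 + (-21 + (-30)**2))/(43 + 4621) = (-1576/997 + (-21 + 900))/4664 = (-1576/997 + 879)*(1/4664) = (874787/997)*(1/4664) = 874787/4650008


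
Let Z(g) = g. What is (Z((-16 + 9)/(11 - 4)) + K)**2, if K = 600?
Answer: 358801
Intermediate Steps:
(Z((-16 + 9)/(11 - 4)) + K)**2 = ((-16 + 9)/(11 - 4) + 600)**2 = (-7/7 + 600)**2 = (-7*1/7 + 600)**2 = (-1 + 600)**2 = 599**2 = 358801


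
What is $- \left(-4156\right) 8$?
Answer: $33248$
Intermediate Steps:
$- \left(-4156\right) 8 = \left(-1\right) \left(-33248\right) = 33248$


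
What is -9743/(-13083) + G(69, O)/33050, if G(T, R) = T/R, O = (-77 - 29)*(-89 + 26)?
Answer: 34132666229/45833673900 ≈ 0.74471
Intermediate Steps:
O = 6678 (O = -106*(-63) = 6678)
-9743/(-13083) + G(69, O)/33050 = -9743/(-13083) + (69/6678)/33050 = -9743*(-1/13083) + (69*(1/6678))*(1/33050) = 9743/13083 + (23/2226)*(1/33050) = 9743/13083 + 23/73569300 = 34132666229/45833673900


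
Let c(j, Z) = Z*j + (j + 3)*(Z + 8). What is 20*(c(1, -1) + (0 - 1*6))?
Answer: 420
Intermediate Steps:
c(j, Z) = Z*j + (3 + j)*(8 + Z)
20*(c(1, -1) + (0 - 1*6)) = 20*((24 + 3*(-1) + 8*1 + 2*(-1)*1) + (0 - 1*6)) = 20*((24 - 3 + 8 - 2) + (0 - 6)) = 20*(27 - 6) = 20*21 = 420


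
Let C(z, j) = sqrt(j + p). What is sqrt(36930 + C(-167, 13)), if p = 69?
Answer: sqrt(36930 + sqrt(82)) ≈ 192.20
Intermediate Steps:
C(z, j) = sqrt(69 + j) (C(z, j) = sqrt(j + 69) = sqrt(69 + j))
sqrt(36930 + C(-167, 13)) = sqrt(36930 + sqrt(69 + 13)) = sqrt(36930 + sqrt(82))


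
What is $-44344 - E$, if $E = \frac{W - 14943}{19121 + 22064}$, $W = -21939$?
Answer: $- \frac{1826270758}{41185} \approx -44343.0$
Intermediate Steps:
$E = - \frac{36882}{41185}$ ($E = \frac{-21939 - 14943}{19121 + 22064} = - \frac{36882}{41185} \approx -0.89552$)
$-44344 - E = -44344 - - \frac{36882}{41185} = -44344 + \frac{36882}{41185} = - \frac{1826270758}{41185}$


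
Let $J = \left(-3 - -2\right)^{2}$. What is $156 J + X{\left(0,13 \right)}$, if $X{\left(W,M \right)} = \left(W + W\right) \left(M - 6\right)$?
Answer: $156$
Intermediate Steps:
$X{\left(W,M \right)} = 2 W \left(-6 + M\right)$
$J = 1$ ($J = \left(-3 + \left(-2 + 4\right)\right)^{2} = \left(-3 + 2\right)^{2} = \left(-1\right)^{2} = 1$)
$156 J + X{\left(0,13 \right)} = 156 \cdot 1 + 2 \cdot 0 \left(-6 + 13\right) = 156 + 2 \cdot 0 \cdot 7 = 156 + 0 = 156$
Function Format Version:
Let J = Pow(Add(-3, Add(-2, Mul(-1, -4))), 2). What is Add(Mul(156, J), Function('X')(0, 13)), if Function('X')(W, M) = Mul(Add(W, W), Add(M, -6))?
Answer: 156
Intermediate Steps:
Function('X')(W, M) = Mul(2, W, Add(-6, M)) (Function('X')(W, M) = Mul(Mul(2, W), Add(-6, M)) = Mul(2, W, Add(-6, M)))
J = 1 (J = Pow(Add(-3, Add(-2, 4)), 2) = Pow(Add(-3, 2), 2) = Pow(-1, 2) = 1)
Add(Mul(156, J), Function('X')(0, 13)) = Add(Mul(156, 1), Mul(2, 0, Add(-6, 13))) = Add(156, Mul(2, 0, 7)) = Add(156, 0) = 156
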